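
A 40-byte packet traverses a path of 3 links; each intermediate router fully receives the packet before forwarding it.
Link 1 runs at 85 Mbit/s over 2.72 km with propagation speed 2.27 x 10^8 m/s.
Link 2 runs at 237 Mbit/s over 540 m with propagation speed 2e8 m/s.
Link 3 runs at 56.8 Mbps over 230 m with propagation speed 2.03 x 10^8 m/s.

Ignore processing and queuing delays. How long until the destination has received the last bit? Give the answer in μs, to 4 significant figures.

26.56 μs

L = 40 × 8 = 320 bits.
Transmission delays (L/R per hop): 3.76471, 1.35021, 5.6338 μs; sum = 10.7487 μs.
Propagation delays (d/s per hop): 11.9824, 2.7, 1.133 μs; sum = 15.8154 μs.
End-to-end = 26.56 μs.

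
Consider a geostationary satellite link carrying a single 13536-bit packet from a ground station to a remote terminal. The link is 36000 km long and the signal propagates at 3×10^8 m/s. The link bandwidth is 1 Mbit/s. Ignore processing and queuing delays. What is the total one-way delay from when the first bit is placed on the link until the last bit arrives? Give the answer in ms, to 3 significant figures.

Transmission delay = L/R = 13536 / 1000000 = 13.536 ms.
Propagation delay = d/s = 36000000 m / 300000000 m/s = 120 ms.
Total = 134 ms.

134 ms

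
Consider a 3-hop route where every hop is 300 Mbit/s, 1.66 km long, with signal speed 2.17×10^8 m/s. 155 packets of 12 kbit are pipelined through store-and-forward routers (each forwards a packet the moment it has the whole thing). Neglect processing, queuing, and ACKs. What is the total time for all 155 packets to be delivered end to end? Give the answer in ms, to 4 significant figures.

6.303 ms

Per-hop transmission t_tx = L/R = 12000/300000000 = 0.04 ms.
Per-hop propagation t_prop = 1660/217000000 = 0.00764977 ms.
Pipeline fill: first packet needs 3·t_tx to clear all hops; remaining 154 packets each add one t_tx.
Total = (3+155-1)·t_tx + 3·t_prop = 157·0.04 + 3·0.00764977 = 6.303 ms.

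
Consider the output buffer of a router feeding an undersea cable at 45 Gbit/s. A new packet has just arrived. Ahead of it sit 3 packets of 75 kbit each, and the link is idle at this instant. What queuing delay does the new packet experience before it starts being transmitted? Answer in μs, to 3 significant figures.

Each queued packet: L/R = 75000/45000000000 = 1.66667 μs.
3 queued → 5 μs.
Queuing delay = 5.00 μs.

5.00 μs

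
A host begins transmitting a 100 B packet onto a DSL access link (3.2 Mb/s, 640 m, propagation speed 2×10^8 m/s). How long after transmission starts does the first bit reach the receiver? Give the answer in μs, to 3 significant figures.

3.20 μs

First bit experiences only propagation delay: d/s = 640/200000000 = 3.20 μs.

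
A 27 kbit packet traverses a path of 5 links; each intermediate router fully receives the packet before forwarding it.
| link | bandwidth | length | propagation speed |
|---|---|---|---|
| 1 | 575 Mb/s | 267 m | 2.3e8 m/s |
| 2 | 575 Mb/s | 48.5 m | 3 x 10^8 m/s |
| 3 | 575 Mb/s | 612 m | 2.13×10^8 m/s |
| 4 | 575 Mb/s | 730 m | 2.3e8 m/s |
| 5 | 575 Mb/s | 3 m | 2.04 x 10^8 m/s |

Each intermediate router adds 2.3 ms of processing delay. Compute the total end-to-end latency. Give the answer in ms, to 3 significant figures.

9.44 ms

L = 27000 bits.
Transmission delay per hop = L/R = 27000/575000000 = 0.0469565 ms; 5 hops → 0.234783 ms.
Propagation delays (d/s per hop): 0.00116087, 0.000161667, 0.00287324, 0.00317391, 1.47059e-05 ms; sum = 0.00738439 ms.
Processing at 4 router(s): 4 × 2.3 ms = 9.2 ms.
End-to-end = 9.44 ms.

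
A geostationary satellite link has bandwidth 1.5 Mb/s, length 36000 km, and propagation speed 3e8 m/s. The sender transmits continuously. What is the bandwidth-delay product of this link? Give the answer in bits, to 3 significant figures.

180000 bits

Propagation delay = 36000000 / 300000000 = 0.12 s.
BDP = R × t_prop = 1500000 × 0.12 = 180000 bits.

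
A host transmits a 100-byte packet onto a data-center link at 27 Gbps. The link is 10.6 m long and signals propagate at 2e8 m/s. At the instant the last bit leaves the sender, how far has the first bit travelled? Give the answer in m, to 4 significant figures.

t_tx = L/R = 800/27000000000 = 2.96296e-08 s.
Distance = s × t_tx = 200000000 × 2.96296e-08 = 5.926 m.

5.926 m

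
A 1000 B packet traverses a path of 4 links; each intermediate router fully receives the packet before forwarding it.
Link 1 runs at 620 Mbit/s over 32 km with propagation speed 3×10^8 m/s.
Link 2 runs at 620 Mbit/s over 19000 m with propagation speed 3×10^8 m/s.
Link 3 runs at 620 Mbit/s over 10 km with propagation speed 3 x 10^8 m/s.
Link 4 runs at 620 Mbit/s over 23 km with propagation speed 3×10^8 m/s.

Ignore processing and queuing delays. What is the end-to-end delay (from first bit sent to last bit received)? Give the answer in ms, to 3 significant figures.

0.332 ms

L = 1000 × 8 = 8000 bits.
Transmission delay per hop = L/R = 8000/620000000 = 0.0129032 ms; 4 hops → 0.0516129 ms.
Propagation delays (d/s per hop): 0.106667, 0.0633333, 0.0333333, 0.0766667 ms; sum = 0.28 ms.
End-to-end = 0.332 ms.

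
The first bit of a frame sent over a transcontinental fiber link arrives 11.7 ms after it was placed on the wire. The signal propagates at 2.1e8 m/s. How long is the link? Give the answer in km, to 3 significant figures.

2460 km

d = s × t_prop = 210000000 × 0.0117 = 2460 km.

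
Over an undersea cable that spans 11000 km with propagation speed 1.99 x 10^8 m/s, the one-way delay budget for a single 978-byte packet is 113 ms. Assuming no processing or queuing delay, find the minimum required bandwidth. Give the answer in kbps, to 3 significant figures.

L = 7824 bits.
Propagation delay = 11000000 / 199000000 = 55.2764 ms.
Transmission budget = 113 − 55.2764 = 57.7236 ms.
R ≥ L / t_tx = 7824 bits / 0.0577236 s = 136 kbps.

136 kbps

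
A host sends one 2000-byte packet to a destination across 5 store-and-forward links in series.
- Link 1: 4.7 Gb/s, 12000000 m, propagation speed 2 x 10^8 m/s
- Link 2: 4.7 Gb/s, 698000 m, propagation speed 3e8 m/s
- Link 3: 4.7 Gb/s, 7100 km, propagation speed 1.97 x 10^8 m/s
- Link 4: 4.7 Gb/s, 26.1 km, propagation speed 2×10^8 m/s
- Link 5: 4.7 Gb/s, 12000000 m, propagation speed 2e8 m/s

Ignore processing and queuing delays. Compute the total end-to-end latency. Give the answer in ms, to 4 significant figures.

158.5 ms

L = 2000 × 8 = 16000 bits.
Transmission delay per hop = L/R = 16000/4700000000 = 0.00340426 ms; 5 hops → 0.0170213 ms.
Propagation delays (d/s per hop): 60, 2.32667, 36.0406, 0.1305, 60 ms; sum = 158.498 ms.
End-to-end = 158.5 ms.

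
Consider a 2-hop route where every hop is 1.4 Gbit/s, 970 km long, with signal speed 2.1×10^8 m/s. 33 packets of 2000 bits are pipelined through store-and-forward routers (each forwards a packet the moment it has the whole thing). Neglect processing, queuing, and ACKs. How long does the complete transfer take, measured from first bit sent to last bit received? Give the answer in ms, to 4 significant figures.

Per-hop transmission t_tx = L/R = 2000/1400000000 = 0.00142857 ms.
Per-hop propagation t_prop = 970000/210000000 = 4.61905 ms.
Pipeline fill: first packet needs 2·t_tx to clear all hops; remaining 32 packets each add one t_tx.
Total = (2+33-1)·t_tx + 2·t_prop = 34·0.00142857 + 2·4.61905 = 9.287 ms.

9.287 ms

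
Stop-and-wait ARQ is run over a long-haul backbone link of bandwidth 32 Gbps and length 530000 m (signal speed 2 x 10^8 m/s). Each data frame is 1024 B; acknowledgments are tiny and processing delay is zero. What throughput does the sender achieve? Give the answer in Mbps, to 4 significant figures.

t_tx = L/R = 8192/32000000000 = 2.56e-07 s.
t_prop = 530000/200000000 = 0.00265 s; RTT = 0.0053 s.
Cycle = t_tx + RTT = 0.00530026 s.
Throughput = L / cycle = 8192 / 0.00530026 = 1.546 Mbps.

1.546 Mbps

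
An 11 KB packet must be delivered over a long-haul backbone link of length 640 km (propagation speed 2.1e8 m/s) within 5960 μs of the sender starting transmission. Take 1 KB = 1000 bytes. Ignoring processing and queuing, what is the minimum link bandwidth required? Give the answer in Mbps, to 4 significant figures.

L = 88000 bits.
Propagation delay = 640000 / 210000000 = 3047.62 μs.
Transmission budget = 5960 − 3047.62 = 2912.38 μs.
R ≥ L / t_tx = 88000 bits / 0.00291238 s = 30.22 Mbps.

30.22 Mbps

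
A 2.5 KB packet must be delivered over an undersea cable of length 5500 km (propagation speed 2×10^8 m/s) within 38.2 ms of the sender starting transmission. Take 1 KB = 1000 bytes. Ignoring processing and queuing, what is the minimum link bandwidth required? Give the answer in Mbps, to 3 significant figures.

L = 20000 bits.
Propagation delay = 5500000 / 200000000 = 27.5 ms.
Transmission budget = 38.2 − 27.5 = 10.7 ms.
R ≥ L / t_tx = 20000 bits / 0.0107 s = 1.87 Mbps.

1.87 Mbps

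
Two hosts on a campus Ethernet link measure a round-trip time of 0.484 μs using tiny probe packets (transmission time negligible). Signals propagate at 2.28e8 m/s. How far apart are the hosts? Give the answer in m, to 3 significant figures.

One-way propagation = RTT/2 = 0.242 μs.
d = s × t = 2.28e+08 × 2.42e-07 = 55.2 m.

55.2 m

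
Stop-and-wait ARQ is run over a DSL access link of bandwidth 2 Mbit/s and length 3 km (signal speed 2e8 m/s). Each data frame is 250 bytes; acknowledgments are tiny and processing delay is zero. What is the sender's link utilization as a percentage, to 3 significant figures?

t_tx = L/R = 2000/2000000 = 0.001 s.
t_prop = 3000/200000000 = 1.5e-05 s; RTT = 3e-05 s.
Cycle = t_tx + RTT = 0.00103 s.
Utilization = t_tx / cycle = 0.001/0.00103 = 97.1 %.

97.1 %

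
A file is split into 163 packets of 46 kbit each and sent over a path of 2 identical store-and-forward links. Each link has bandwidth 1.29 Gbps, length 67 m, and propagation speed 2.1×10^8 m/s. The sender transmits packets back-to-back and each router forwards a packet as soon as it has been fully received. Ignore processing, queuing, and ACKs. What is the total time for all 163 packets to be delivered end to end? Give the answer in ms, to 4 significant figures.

5.849 ms

Per-hop transmission t_tx = L/R = 46000/1290000000 = 0.0356589 ms.
Per-hop propagation t_prop = 67/210000000 = 0.000319048 ms.
Pipeline fill: first packet needs 2·t_tx to clear all hops; remaining 162 packets each add one t_tx.
Total = (2+163-1)·t_tx + 2·t_prop = 164·0.0356589 + 2·0.000319048 = 5.849 ms.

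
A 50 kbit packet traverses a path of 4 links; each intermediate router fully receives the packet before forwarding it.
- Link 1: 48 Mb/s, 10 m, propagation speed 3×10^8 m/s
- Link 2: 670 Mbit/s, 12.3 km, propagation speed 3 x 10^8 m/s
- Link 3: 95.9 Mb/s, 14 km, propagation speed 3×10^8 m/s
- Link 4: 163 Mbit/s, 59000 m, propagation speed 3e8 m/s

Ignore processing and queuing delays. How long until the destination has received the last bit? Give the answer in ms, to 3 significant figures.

2.23 ms

L = 50000 bits.
Transmission delays (L/R per hop): 1.04167, 0.0746269, 0.521376, 0.306748 ms; sum = 1.94442 ms.
Propagation delays (d/s per hop): 3.33333e-05, 0.041, 0.0466667, 0.196667 ms; sum = 0.284367 ms.
End-to-end = 2.23 ms.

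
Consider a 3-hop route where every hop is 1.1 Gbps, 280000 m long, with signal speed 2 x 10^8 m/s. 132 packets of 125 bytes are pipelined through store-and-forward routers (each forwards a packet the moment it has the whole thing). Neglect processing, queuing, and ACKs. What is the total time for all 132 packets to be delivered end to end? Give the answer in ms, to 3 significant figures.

4.32 ms

Per-hop transmission t_tx = L/R = 1000/1100000000 = 0.000909091 ms.
Per-hop propagation t_prop = 280000/200000000 = 1.4 ms.
Pipeline fill: first packet needs 3·t_tx to clear all hops; remaining 131 packets each add one t_tx.
Total = (3+132-1)·t_tx + 3·t_prop = 134·0.000909091 + 3·1.4 = 4.32 ms.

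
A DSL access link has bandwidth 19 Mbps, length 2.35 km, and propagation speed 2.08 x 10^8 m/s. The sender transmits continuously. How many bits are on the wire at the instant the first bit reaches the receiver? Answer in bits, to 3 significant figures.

215 bits

Propagation delay = 2350 / 208000000 = 1.12981e-05 s.
BDP = R × t_prop = 19000000 × 1.12981e-05 = 214.663 bits.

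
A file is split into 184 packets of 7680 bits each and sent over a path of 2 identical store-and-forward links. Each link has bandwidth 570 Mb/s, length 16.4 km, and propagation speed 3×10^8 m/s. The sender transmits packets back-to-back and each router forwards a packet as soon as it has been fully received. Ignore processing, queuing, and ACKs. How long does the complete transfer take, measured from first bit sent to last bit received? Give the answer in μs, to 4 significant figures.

Per-hop transmission t_tx = L/R = 7680/570000000 = 13.4737 μs.
Per-hop propagation t_prop = 16400/300000000 = 54.6667 μs.
Pipeline fill: first packet needs 2·t_tx to clear all hops; remaining 183 packets each add one t_tx.
Total = (2+184-1)·t_tx + 2·t_prop = 185·13.4737 + 2·54.6667 = 2602 μs.

2602 μs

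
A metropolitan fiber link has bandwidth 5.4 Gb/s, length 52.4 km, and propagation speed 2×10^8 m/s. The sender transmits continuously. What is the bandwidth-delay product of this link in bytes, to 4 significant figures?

176900 bytes

Propagation delay = 52400 / 200000000 = 0.000262 s.
BDP = R × t_prop = 5400000000 × 0.000262 = 1414800 bits.
In bytes: 1414800/8 = 176900 bytes.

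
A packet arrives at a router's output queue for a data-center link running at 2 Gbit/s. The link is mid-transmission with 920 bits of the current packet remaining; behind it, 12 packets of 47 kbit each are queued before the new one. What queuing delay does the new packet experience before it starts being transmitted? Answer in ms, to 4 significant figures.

0.2825 ms

Each queued packet: L/R = 47000/2000000000 = 0.0235 ms.
12 queued → 0.282 ms.
Plus remaining 920 bits of current packet: 0.00046 ms.
Queuing delay = 0.2825 ms.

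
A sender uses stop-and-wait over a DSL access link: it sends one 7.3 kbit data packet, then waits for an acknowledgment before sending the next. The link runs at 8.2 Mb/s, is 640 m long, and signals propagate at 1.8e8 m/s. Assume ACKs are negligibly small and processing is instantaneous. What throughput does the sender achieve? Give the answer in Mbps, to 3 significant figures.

t_tx = L/R = 7300/8.2e+06 = 0.000890244 s.
t_prop = 640/180000000 = 3.55556e-06 s; RTT = 7.11111e-06 s.
Cycle = t_tx + RTT = 0.000897355 s.
Throughput = L / cycle = 7300 / 0.000897355 = 8.14 Mbps.

8.14 Mbps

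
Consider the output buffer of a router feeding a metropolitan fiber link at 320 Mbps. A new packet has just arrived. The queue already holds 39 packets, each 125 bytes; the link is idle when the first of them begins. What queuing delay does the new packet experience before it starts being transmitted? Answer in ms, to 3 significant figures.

0.122 ms

Each queued packet: L/R = 1000/320000000 = 0.003125 ms.
39 queued → 0.121875 ms.
Queuing delay = 0.122 ms.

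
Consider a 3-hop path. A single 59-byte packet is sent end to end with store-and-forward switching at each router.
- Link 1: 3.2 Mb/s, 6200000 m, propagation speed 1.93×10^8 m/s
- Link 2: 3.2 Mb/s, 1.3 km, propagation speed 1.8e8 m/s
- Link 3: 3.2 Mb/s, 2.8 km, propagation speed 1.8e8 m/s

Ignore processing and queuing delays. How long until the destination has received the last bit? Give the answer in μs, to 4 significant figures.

32590 μs

L = 59 × 8 = 472 bits.
Transmission delay per hop = L/R = 472/3200000 = 147.5 μs; 3 hops → 442.5 μs.
Propagation delays (d/s per hop): 32124.4, 7.22222, 15.5556 μs; sum = 32147.1 μs.
End-to-end = 32590 μs.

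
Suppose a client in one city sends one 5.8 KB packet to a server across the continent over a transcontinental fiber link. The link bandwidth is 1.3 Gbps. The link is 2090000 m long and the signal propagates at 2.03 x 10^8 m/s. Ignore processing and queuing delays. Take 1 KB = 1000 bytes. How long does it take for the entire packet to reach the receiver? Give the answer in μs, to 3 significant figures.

10300 μs

L = 46400 bits.
Transmission delay = L/R = 46400 / 1300000000 = 35.6923 μs.
Propagation delay = d/s = 2090000 m / 2.03e+08 m/s = 10295.6 μs.
Total = 10300 μs.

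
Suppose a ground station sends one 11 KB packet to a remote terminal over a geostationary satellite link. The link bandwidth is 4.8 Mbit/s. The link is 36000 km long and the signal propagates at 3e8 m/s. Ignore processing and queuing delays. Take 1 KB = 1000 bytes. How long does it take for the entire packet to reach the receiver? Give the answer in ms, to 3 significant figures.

L = 88000 bits.
Transmission delay = L/R = 88000 / 4800000 = 18.3333 ms.
Propagation delay = d/s = 36000000 m / 300000000 m/s = 120 ms.
Total = 138 ms.

138 ms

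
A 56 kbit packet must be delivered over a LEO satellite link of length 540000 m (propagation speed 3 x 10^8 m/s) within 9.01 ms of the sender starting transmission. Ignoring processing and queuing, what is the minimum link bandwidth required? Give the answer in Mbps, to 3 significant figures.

7.77 Mbps

Propagation delay = 540000 / 300000000 = 1.8 ms.
Transmission budget = 9.01 − 1.8 = 7.21 ms.
R ≥ L / t_tx = 56000 bits / 0.00721 s = 7.77 Mbps.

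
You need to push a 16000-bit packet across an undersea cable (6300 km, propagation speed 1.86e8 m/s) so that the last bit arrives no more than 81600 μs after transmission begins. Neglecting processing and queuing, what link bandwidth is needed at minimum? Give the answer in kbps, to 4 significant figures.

Propagation delay = 6300000 / 186000000 = 33871 μs.
Transmission budget = 81600 − 33871 = 47729 μs.
R ≥ L / t_tx = 16000 bits / 0.047729 s = 335.2 kbps.

335.2 kbps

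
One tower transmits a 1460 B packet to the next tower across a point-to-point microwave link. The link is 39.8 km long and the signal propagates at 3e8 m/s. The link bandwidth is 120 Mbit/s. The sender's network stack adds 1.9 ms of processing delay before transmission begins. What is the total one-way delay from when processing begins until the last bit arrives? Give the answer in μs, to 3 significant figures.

2130 μs

L = 1460 × 8 = 11680 bits.
Transmission delay = L/R = 11680 / 120000000 = 97.3333 μs.
Propagation delay = d/s = 39800 m / 300000000 m/s = 132.667 μs.
Plus processing delay 1.9 ms = 1900 μs.
Total = 2130 μs.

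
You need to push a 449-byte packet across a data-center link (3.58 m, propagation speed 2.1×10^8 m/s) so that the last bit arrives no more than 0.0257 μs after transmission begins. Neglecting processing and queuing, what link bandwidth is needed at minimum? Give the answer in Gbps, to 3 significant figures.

415 Gbps

L = 3592 bits.
Propagation delay = 3.58 / 210000000 = 0.0170476 μs.
Transmission budget = 0.0257 − 0.0170476 = 0.00865238 μs.
R ≥ L / t_tx = 3592 bits / 8.65238e-09 s = 415 Gbps.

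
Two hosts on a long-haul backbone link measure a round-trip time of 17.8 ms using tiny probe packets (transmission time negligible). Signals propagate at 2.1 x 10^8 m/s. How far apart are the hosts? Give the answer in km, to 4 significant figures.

One-way propagation = RTT/2 = 8.9 ms.
d = s × t = 210000000 × 0.0089 = 1869 km.

1869 km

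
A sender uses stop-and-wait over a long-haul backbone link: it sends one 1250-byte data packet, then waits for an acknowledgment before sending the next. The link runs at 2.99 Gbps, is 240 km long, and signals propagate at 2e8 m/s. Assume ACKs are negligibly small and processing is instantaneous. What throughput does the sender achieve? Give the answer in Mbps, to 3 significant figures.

t_tx = L/R = 10000/2990000000 = 3.34448e-06 s.
t_prop = 240000/200000000 = 0.0012 s; RTT = 0.0024 s.
Cycle = t_tx + RTT = 0.00240334 s.
Throughput = L / cycle = 10000 / 0.00240334 = 4.16 Mbps.

4.16 Mbps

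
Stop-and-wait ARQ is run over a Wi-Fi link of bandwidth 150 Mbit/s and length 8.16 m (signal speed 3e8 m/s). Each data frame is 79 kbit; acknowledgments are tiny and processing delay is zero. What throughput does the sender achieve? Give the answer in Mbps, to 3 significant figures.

t_tx = L/R = 79000/150000000 = 0.000526667 s.
t_prop = 8.16/300000000 = 2.72e-08 s; RTT = 5.44e-08 s.
Cycle = t_tx + RTT = 0.000526721 s.
Throughput = L / cycle = 79000 / 0.000526721 = 150 Mbps.

150 Mbps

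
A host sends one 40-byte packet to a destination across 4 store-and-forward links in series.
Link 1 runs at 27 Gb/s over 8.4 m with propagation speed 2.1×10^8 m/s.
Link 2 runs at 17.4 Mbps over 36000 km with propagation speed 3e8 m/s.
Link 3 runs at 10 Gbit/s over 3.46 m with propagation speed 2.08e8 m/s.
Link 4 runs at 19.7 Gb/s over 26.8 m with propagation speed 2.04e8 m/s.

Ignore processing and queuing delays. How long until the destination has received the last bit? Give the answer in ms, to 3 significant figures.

120 ms

L = 40 × 8 = 320 bits.
Transmission delays (L/R per hop): 1.18519e-05, 0.0183908, 3.2e-05, 1.62437e-05 ms; sum = 0.0184509 ms.
Propagation delays (d/s per hop): 4e-05, 120, 1.66346e-05, 0.000131373 ms; sum = 120 ms.
End-to-end = 120 ms.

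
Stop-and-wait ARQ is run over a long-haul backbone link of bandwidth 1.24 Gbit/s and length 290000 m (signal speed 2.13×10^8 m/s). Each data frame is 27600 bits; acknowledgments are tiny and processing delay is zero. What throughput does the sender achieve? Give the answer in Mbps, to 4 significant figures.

10.05 Mbps

t_tx = L/R = 27600/1240000000 = 2.22581e-05 s.
t_prop = 290000/213000000 = 0.0013615 s; RTT = 0.002723 s.
Cycle = t_tx + RTT = 0.00274526 s.
Throughput = L / cycle = 27600 / 0.00274526 = 10.05 Mbps.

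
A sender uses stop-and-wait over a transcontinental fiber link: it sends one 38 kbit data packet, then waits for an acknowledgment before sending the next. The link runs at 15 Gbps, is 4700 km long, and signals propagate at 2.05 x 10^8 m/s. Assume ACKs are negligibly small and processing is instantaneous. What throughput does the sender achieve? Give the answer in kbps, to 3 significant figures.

t_tx = L/R = 38000/15000000000 = 2.53333e-06 s.
t_prop = 4700000/2.05e+08 = 0.0229268 s; RTT = 0.0458537 s.
Cycle = t_tx + RTT = 0.0458562 s.
Throughput = L / cycle = 38000 / 0.0458562 = 829 kbps.

829 kbps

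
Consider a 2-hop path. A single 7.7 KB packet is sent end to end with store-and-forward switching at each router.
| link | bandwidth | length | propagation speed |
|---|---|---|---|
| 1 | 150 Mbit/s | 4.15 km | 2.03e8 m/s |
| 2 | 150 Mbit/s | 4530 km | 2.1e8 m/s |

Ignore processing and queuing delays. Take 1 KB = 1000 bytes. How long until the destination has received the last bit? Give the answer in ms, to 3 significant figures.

L = 61600 bits.
Transmission delay per hop = L/R = 61600/150000000 = 0.410667 ms; 2 hops → 0.821333 ms.
Propagation delays (d/s per hop): 0.0204433, 21.5714 ms; sum = 21.5919 ms.
End-to-end = 22.4 ms.

22.4 ms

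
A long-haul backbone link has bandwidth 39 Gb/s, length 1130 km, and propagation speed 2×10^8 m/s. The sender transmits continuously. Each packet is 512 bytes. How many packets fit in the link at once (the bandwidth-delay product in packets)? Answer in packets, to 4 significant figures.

Propagation delay = 1130000 / 200000000 = 0.00565 s.
BDP = R × t_prop = 39000000000 × 0.00565 = 220350000 bits.
In packets of 4096 bits: 53800 packets.

53800 packets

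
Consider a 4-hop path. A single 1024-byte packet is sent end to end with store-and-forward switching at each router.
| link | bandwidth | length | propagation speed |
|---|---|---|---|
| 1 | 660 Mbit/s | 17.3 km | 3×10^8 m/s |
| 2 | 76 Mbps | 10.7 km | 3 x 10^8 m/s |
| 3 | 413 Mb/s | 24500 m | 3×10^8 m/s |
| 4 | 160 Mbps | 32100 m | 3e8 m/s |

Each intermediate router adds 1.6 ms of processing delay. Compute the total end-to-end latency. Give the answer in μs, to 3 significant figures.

5270 μs

L = 1024 × 8 = 8192 bits.
Transmission delays (L/R per hop): 12.4121, 107.789, 19.8354, 51.2 μs; sum = 191.237 μs.
Propagation delays (d/s per hop): 57.6667, 35.6667, 81.6667, 107 μs; sum = 282 μs.
Processing at 3 router(s): 3 × 1.6 ms = 4800 μs.
End-to-end = 5270 μs.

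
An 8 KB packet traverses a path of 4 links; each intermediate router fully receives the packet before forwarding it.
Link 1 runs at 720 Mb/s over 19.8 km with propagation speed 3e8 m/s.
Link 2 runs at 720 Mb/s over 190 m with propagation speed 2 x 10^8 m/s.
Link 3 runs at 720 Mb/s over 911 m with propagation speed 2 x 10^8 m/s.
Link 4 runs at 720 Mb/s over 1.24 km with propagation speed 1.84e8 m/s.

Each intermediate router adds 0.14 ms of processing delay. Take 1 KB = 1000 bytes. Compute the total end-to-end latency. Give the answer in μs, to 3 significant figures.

L = 64000 bits.
Transmission delay per hop = L/R = 64000/720000000 = 88.8889 μs; 4 hops → 355.556 μs.
Propagation delays (d/s per hop): 66, 0.95, 4.555, 6.73913 μs; sum = 78.2441 μs.
Processing at 3 router(s): 3 × 0.14 ms = 420 μs.
End-to-end = 854 μs.

854 μs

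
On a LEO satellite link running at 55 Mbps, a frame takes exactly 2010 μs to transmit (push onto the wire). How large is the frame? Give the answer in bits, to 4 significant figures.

L = R × t_tx = 55000000 b/s × 0.00201 s = 110550 bits.

110600 bits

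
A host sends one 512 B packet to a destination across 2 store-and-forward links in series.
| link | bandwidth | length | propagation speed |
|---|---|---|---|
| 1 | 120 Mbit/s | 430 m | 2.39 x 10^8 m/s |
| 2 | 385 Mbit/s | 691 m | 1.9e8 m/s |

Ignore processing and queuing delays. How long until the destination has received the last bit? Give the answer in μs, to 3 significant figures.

50.2 μs

L = 512 × 8 = 4096 bits.
Transmission delays (L/R per hop): 34.1333, 10.639 μs; sum = 44.7723 μs.
Propagation delays (d/s per hop): 1.79916, 3.63684 μs; sum = 5.43601 μs.
End-to-end = 50.2 μs.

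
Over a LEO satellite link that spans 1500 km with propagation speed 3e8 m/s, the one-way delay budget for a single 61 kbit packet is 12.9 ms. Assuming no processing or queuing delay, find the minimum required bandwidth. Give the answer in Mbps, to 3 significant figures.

7.72 Mbps

Propagation delay = 1500000 / 300000000 = 5 ms.
Transmission budget = 12.9 − 5 = 7.9 ms.
R ≥ L / t_tx = 61000 bits / 0.0079 s = 7.72 Mbps.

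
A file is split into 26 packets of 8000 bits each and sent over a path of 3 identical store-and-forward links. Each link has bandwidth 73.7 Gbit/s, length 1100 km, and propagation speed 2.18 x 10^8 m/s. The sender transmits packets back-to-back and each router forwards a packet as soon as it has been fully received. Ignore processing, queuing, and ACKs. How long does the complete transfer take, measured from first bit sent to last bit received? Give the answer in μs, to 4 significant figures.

15140 μs

Per-hop transmission t_tx = L/R = 8000/73700000000 = 0.108548 μs.
Per-hop propagation t_prop = 1100000/2.18e+08 = 5045.87 μs.
Pipeline fill: first packet needs 3·t_tx to clear all hops; remaining 25 packets each add one t_tx.
Total = (3+26-1)·t_tx + 3·t_prop = 28·0.108548 + 3·5045.87 = 15140 μs.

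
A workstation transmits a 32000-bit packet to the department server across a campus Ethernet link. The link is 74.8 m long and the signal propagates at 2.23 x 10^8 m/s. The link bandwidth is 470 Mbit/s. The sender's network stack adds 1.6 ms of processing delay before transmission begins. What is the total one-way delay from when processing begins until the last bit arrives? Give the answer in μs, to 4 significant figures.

1668 μs

Transmission delay = L/R = 32000 / 470000000 = 68.0851 μs.
Propagation delay = d/s = 74.8 m / 223000000 m/s = 0.335426 μs.
Plus processing delay 1.6 ms = 1600 μs.
Total = 1668 μs.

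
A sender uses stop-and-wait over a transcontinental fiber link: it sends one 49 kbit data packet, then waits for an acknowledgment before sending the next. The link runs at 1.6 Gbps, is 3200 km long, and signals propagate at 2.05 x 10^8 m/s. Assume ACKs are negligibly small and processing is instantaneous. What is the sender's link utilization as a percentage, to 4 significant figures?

0.09800 %

t_tx = L/R = 49000/1600000000 = 3.0625e-05 s.
t_prop = 3200000/2.05e+08 = 0.0156098 s; RTT = 0.0312195 s.
Cycle = t_tx + RTT = 0.0312501 s.
Utilization = t_tx / cycle = 3.0625e-05/0.0312501 = 0.09800 %.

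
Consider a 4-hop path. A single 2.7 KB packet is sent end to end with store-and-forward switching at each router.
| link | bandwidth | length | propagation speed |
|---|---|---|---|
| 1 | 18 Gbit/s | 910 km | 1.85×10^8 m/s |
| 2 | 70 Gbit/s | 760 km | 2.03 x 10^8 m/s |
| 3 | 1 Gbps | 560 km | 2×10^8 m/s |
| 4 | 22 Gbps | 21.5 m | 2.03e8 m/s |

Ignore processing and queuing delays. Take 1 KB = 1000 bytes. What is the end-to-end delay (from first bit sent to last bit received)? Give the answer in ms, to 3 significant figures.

L = 21600 bits.
Transmission delays (L/R per hop): 0.0012, 0.000308571, 0.0216, 0.000981818 ms; sum = 0.0240904 ms.
Propagation delays (d/s per hop): 4.91892, 3.74384, 2.8, 0.000105911 ms; sum = 11.4629 ms.
End-to-end = 11.5 ms.

11.5 ms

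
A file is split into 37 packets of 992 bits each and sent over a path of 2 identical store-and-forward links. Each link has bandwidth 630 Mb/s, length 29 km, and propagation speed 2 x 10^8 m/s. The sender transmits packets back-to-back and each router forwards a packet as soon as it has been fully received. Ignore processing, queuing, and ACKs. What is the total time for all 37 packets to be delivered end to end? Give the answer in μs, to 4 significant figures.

Per-hop transmission t_tx = L/R = 992/630000000 = 1.5746 μs.
Per-hop propagation t_prop = 29000/200000000 = 145 μs.
Pipeline fill: first packet needs 2·t_tx to clear all hops; remaining 36 packets each add one t_tx.
Total = (2+37-1)·t_tx + 2·t_prop = 38·1.5746 + 2·145 = 349.8 μs.

349.8 μs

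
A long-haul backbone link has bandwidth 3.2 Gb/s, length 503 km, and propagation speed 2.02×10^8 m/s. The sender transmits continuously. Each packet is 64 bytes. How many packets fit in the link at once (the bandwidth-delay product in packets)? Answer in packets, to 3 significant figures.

Propagation delay = 503000 / 202000000 = 0.0024901 s.
BDP = R × t_prop = 3200000000 × 0.0024901 = 7968320 bits.
In packets of 512 bits: 15600 packets.

15600 packets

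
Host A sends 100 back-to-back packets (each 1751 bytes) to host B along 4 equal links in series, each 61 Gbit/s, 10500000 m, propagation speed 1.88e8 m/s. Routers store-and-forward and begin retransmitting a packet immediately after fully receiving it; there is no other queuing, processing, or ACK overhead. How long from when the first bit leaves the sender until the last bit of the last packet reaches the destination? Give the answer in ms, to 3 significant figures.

Per-hop transmission t_tx = L/R = 14008/61000000000 = 0.000229639 ms.
Per-hop propagation t_prop = 10500000/188000000 = 55.8511 ms.
Pipeline fill: first packet needs 4·t_tx to clear all hops; remaining 99 packets each add one t_tx.
Total = (4+100-1)·t_tx + 4·t_prop = 103·0.000229639 + 4·55.8511 = 223 ms.

223 ms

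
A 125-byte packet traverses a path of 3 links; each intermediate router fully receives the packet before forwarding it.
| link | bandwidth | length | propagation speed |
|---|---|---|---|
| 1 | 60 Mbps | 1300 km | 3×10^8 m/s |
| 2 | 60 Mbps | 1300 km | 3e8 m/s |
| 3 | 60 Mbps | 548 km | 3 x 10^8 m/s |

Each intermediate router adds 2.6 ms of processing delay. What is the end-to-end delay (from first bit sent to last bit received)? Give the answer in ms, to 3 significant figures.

L = 125 × 8 = 1000 bits.
Transmission delay per hop = L/R = 1000/60000000 = 0.0166667 ms; 3 hops → 0.05 ms.
Propagation delays (d/s per hop): 4.33333, 4.33333, 1.82667 ms; sum = 10.4933 ms.
Processing at 2 router(s): 2 × 2.6 ms = 5.2 ms.
End-to-end = 15.7 ms.

15.7 ms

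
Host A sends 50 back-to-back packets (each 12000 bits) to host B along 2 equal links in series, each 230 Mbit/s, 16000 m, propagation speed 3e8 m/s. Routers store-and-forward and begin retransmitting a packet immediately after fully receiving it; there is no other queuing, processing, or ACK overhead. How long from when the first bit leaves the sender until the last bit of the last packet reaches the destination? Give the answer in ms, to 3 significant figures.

2.77 ms

Per-hop transmission t_tx = L/R = 12000/230000000 = 0.0521739 ms.
Per-hop propagation t_prop = 16000/300000000 = 0.0533333 ms.
Pipeline fill: first packet needs 2·t_tx to clear all hops; remaining 49 packets each add one t_tx.
Total = (2+50-1)·t_tx + 2·t_prop = 51·0.0521739 + 2·0.0533333 = 2.77 ms.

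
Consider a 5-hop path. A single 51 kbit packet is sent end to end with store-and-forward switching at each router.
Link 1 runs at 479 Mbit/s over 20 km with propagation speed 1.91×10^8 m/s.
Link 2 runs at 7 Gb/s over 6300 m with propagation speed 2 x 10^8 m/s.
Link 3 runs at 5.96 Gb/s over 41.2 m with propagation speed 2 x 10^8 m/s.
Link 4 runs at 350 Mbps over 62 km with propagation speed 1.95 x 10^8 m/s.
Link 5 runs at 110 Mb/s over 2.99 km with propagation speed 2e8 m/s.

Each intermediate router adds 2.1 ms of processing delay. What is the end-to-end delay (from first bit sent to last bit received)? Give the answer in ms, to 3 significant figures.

9.60 ms

L = 51000 bits.
Transmission delays (L/R per hop): 0.106472, 0.00728571, 0.00855705, 0.145714, 0.463636 ms; sum = 0.731665 ms.
Propagation delays (d/s per hop): 0.104712, 0.0315, 0.000206, 0.317949, 0.01495 ms; sum = 0.469317 ms.
Processing at 4 router(s): 4 × 2.1 ms = 8.4 ms.
End-to-end = 9.60 ms.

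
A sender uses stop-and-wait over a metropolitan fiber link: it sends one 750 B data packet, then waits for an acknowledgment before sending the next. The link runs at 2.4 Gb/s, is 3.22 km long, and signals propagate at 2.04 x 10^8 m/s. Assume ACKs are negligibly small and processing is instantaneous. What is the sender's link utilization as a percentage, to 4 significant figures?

7.338 %

t_tx = L/R = 6000/2400000000 = 2.5e-06 s.
t_prop = 3220/204000000 = 1.57843e-05 s; RTT = 3.15686e-05 s.
Cycle = t_tx + RTT = 3.40686e-05 s.
Utilization = t_tx / cycle = 2.5e-06/3.40686e-05 = 7.338 %.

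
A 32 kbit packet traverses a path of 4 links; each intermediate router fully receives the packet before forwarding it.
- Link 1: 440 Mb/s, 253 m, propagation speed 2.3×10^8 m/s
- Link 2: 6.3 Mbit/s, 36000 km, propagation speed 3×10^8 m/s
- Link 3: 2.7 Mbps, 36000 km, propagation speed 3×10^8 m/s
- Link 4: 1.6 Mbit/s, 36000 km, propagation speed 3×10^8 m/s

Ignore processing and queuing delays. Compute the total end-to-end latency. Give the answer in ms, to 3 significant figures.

L = 32000 bits.
Transmission delays (L/R per hop): 0.0727273, 5.07937, 11.8519, 20 ms; sum = 37.0039 ms.
Propagation delays (d/s per hop): 0.0011, 120, 120, 120 ms; sum = 360.001 ms.
End-to-end = 397 ms.

397 ms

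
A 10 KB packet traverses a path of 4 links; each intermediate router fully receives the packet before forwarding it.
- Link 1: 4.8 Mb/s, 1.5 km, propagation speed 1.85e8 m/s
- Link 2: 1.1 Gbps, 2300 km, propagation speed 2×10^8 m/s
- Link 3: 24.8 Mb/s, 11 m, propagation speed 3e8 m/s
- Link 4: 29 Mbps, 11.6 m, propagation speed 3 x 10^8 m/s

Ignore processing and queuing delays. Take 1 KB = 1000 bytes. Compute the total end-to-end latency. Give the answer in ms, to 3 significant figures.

34.2 ms

L = 80000 bits.
Transmission delays (L/R per hop): 16.6667, 0.0727273, 3.22581, 2.75862 ms; sum = 22.7238 ms.
Propagation delays (d/s per hop): 0.00810811, 11.5, 3.66667e-05, 3.86667e-05 ms; sum = 11.5082 ms.
End-to-end = 34.2 ms.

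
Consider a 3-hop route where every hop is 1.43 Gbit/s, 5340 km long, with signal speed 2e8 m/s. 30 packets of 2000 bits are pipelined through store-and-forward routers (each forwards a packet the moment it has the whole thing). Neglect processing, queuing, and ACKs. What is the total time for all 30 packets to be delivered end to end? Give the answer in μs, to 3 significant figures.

Per-hop transmission t_tx = L/R = 2000/1430000000 = 1.3986 μs.
Per-hop propagation t_prop = 5340000/200000000 = 26700 μs.
Pipeline fill: first packet needs 3·t_tx to clear all hops; remaining 29 packets each add one t_tx.
Total = (3+30-1)·t_tx + 3·t_prop = 32·1.3986 + 3·26700 = 80100 μs.

80100 μs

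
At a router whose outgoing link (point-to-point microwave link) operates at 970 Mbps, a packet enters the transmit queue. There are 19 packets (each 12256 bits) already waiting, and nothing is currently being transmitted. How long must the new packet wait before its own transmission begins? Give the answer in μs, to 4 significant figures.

240.1 μs

Each queued packet: L/R = 12256/970000000 = 12.6351 μs.
19 queued → 240.066 μs.
Queuing delay = 240.1 μs.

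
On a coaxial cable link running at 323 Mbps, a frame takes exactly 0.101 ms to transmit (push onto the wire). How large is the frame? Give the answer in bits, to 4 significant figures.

L = R × t_tx = 323000000 b/s × 0.000101 s = 32623 bits.

32620 bits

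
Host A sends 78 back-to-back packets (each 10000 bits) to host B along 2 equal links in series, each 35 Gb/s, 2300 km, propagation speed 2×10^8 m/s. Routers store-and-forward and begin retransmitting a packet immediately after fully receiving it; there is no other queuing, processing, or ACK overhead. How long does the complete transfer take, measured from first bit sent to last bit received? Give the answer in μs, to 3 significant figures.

Per-hop transmission t_tx = L/R = 10000/35000000000 = 0.285714 μs.
Per-hop propagation t_prop = 2300000/200000000 = 11500 μs.
Pipeline fill: first packet needs 2·t_tx to clear all hops; remaining 77 packets each add one t_tx.
Total = (2+78-1)·t_tx + 2·t_prop = 79·0.285714 + 2·11500 = 23000 μs.

23000 μs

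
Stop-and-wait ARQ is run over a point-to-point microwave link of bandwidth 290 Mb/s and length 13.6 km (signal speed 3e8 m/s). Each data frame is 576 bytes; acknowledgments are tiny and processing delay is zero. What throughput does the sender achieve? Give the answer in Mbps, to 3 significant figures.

t_tx = L/R = 4608/290000000 = 1.58897e-05 s.
t_prop = 13600/300000000 = 4.53333e-05 s; RTT = 9.06667e-05 s.
Cycle = t_tx + RTT = 0.000106556 s.
Throughput = L / cycle = 4608 / 0.000106556 = 43.2 Mbps.

43.2 Mbps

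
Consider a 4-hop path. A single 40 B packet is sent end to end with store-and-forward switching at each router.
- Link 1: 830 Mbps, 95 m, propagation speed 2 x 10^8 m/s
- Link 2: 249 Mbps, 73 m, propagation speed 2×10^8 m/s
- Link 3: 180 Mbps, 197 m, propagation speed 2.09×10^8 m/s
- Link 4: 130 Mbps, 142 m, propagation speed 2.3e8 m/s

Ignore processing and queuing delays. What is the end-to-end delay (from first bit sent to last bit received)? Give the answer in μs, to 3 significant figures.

8.31 μs

L = 40 × 8 = 320 bits.
Transmission delays (L/R per hop): 0.385542, 1.28514, 1.77778, 2.46154 μs; sum = 5.91 μs.
Propagation delays (d/s per hop): 0.475, 0.365, 0.942584, 0.617391 μs; sum = 2.39998 μs.
End-to-end = 8.31 μs.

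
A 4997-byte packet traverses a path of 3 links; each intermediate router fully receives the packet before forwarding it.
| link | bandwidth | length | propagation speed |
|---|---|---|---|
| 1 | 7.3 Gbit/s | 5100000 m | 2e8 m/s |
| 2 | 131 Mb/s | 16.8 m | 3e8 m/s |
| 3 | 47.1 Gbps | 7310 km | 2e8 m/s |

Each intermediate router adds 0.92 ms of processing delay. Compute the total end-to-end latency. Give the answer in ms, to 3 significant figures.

64.2 ms

L = 4997 × 8 = 39976 bits.
Transmission delays (L/R per hop): 0.00547616, 0.30516, 0.000848747 ms; sum = 0.311485 ms.
Propagation delays (d/s per hop): 25.5, 5.6e-05, 36.55 ms; sum = 62.0501 ms.
Processing at 2 router(s): 2 × 0.92 ms = 1.84 ms.
End-to-end = 64.2 ms.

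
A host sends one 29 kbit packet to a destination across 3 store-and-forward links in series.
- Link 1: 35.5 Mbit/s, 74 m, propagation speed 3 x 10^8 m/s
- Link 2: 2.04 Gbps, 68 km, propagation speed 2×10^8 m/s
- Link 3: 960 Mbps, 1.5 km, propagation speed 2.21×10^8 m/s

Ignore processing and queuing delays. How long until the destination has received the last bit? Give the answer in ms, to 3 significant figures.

L = 29000 bits.
Transmission delays (L/R per hop): 0.816901, 0.0142157, 0.0302083 ms; sum = 0.861325 ms.
Propagation delays (d/s per hop): 0.000246667, 0.34, 0.00678733 ms; sum = 0.347034 ms.
End-to-end = 1.21 ms.

1.21 ms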